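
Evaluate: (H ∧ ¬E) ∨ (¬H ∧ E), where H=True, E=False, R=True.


H = True, E = False, R = True
Expression: (H ∧ ¬E) ∨ (¬H ∧ E)
Step 1: ¬E = NOT False = True
Step 2: H ∧ ¬E = True AND True = True
Step 3: ¬H = NOT True = False
Step 4: ¬H ∧ E = False AND False = False
Step 5: (True) ∨ (False) = True OR False = True

True


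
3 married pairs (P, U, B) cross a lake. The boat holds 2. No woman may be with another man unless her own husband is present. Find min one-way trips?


Label couples P, U, B (H = husband, W = wife).
Counting alone: 6 people, the boat carries 2 and someone must bring it back, so each round trip nets at most +1 on the far side until the last crossing → at least 9 trips. The jealousy constraint makes 9 impossible; the shortest valid schedule has 11:
1. WP+WU →  (far: WP,WU; near: HP,HU,HB,WB)
2. WP ←       (far: WU; near: HP,HU,HB,WP,WB)
3. WP+WB →  (far: WP,WU,WB; near: HP,HU,HB)
4. WP ←       (far: WU,WB; near: HP,HU,HB,WP)
5. HU+HB →  (far: HU,WU,HB,WB; near: HP,WP)
6. HU+WU ←  (far: HB,WB; near: HP,WP,HU,WU)
7. HP+HU →  (far: HP,HU,HB,WB; near: WP,WU)
8. WB ←       (far: HP,HU,HB; near: WP,WU,WB)
9. WP+WU →  (far: HP,WP,HU,WU,HB; near: WB)
10. HB ←      (far: HP,WP,HU,WU; near: HB,WB)
11. HB+WB → (far: all six; near: empty)
In every state each wife is either with her husband or with no other man.
Minimum trips = 11

11


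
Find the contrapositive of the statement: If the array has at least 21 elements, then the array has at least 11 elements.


Original: If the array has at least 21 elements, then the array has at least 11 elements
Contrapositive: If ¬Q, then ¬P
Negate Q: not (the array has at least 11 elements)
Negate P: not (the array has at least 21 elements)

If not (the array has at least 11 elements), then not (the array has at least 21 elements).


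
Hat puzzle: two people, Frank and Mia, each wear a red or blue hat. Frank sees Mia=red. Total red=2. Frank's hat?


Total red = 2, Mia = red
Red accounted for: 1
Remaining for Frank: 1
Frank's hat is red.

red


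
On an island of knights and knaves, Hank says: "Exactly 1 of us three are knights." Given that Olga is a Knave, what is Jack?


Hank claims exactly 1 knights among Hank, Olga, Jack.
Given: Olga is a Knave.

Case 1: Hank is a Knight (tells truth)
  Then exactly 1 of the three are knights.
  Counting Hank, Olga: 1 knight(s) so far. Need 0 more → Jack = Knave.
Case 2: Hank is a Knave (lies)
  Then the count is NOT 1.
  If Jack = Knight, count = 1 = 1 → claim would be true, contradicts lie.
  If Jack = Knave, count = 0 ≠ 1 → lie confirmed ✓

Jack is a Knave.

Knave


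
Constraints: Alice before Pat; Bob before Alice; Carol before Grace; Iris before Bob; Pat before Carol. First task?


Constraints: Alice before Pat; Bob before Alice; Carol before Grace; Iris before Bob; Pat before Carol
The first task can have nothing scheduled before it, so it must never appear on the right of a 'before'.
Tasks appearing after some 'before': Pat, Alice, Grace, Bob, Carol.
The only task not in that list is Iris → it is first.

Iris


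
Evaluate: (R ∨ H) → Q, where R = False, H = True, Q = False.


R = False, H = True, Q = False
Step 1: R ∨ H = False OR True = True
Step 2: (True) → Q: false only when antecedent=True and Q=False.
Result: False

False


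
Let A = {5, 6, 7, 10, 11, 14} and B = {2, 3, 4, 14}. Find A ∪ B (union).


A = {5, 6, 7, 10, 11, 14}
B = {2, 3, 4, 14}
Operation: union
All elements combined: 2, 3, 4, 5, 6, 7, 10, 11, 14

{2, 3, 4, 5, 6, 7, 10, 11, 14}


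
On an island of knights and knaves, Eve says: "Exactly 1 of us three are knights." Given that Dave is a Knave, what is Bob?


Eve claims exactly 1 knights among Eve, Dave, Bob.
Given: Dave is a Knave.

Case 1: Eve is a Knight (tells truth)
  Then exactly 1 of the three are knights.
  Counting Eve, Dave: 1 knight(s) so far. Need 0 more → Bob = Knave.
Case 2: Eve is a Knave (lies)
  Then the count is NOT 1.
  If Bob = Knight, count = 1 = 1 → claim would be true, contradicts lie.
  If Bob = Knave, count = 0 ≠ 1 → lie confirmed ✓

Bob is a Knave.

Knave


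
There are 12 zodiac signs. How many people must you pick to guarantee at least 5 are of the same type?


Pigeonhole: to guarantee k in one of n categories, need (k-1)×n + 1.
k = 5, n = 12
Minimum = (5-1) × 12 + 1 = 4 × 12 + 1

49


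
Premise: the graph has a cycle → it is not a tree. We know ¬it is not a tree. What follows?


Modus tollens: P → Q, ¬Q ⊢ ¬P
P: the graph has a cycle
Q: it is not a tree
We have P → Q and Q is false.
By modus tollens, P must be false.

It is not the case that the graph has a cycle


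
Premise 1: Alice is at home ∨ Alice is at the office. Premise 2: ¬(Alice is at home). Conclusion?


Disjunctive syllogism: P ∨ Q, ¬P ⊢ Q
Disjunction: Alice is at home ∨ Alice is at the office
We know it is not the case that Alice is at home.
By disjunctive syllogism, the other disjunct must be true.

Alice is at the office


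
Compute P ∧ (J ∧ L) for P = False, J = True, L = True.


P = False, J = True, L = True
Step 1: J ∧ L = True AND True = True
Step 2: P ∧ True = False AND True = False
AND is true only when ALL operands are true.

False


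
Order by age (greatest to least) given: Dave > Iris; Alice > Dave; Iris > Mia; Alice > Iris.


Constraints: Dave > Iris; Alice > Dave; Iris > Mia; Alice > Iris
Method: at each step, the next-highest is the one remaining person who never appears on the smaller side of a constraint between remaining people.
  Step 1: remaining {Alice, Iris, Mia, Dave}; on the smaller side: {Iris, Mia, Dave} → Alice is next (Alice > Dave; Alice > Iris).
  Step 2: remaining {Iris, Mia, Dave}; on the smaller side: {Iris, Mia} → Dave is next (Dave > Iris).
  Step 3: remaining {Iris, Mia}; on the smaller side: {Mia} → Iris is next (Iris > Mia).
  Step 4: only Mia remains → lowest.
Final ranking (highest to lowest):

Alice > Dave > Iris > Mia


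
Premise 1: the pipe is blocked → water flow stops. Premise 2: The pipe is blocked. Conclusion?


Modus ponens: P → Q, P ⊢ Q
P: the pipe is blocked
Q: water flow stops
We have P → Q and P is true.
By modus ponens, Q must be true.

Water flow stops


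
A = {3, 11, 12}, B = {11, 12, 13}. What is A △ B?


A = {3, 11, 12}
B = {11, 12, 13}
Operation: symmetric difference
In A only: [3], in B only: [13]

{3, 13}


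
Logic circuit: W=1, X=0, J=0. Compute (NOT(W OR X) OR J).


W OR X = 1
NOT(1) = 0
0 OR 0 = 0

0


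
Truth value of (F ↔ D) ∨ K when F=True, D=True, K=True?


F = True, D = True, K = True
Expression: (F ↔ D) ∨ K
Step 1: F ↔ D = (True iff True) (true when values match) = True
Step 2: (True) ∨ K = True OR True = True

True


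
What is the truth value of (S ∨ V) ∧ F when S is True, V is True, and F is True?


S = True, V = True, F = True
Step 1: S ∨ V = True OR True = True
Step 2: True ∧ F = True AND True = True
OR is true when at least one operand is true; AND requires both.

True


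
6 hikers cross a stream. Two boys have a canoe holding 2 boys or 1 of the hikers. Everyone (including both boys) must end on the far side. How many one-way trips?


Per crossing of one of the hikers: boys→, one←, one of the hikers→, one← = 4 trips
6 × 4 = 24, + 1 final boys→ = 25
Minimum trips = 25

25


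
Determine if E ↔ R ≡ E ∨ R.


Expression 1: E ↔ R
Expression 2: E ∨ R
Truth table (E R | Expr1 Expr2):
  T T |   T     T
  T F |   F     T   ← differ
  F T |   F     T   ← differ
  F F |   T     F   ← differ
Counterexample: E=T, R=F gives Expr1 = F but Expr2 = T, so the expressions are NOT logically equivalent.

No


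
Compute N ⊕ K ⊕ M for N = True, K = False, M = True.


N = True, K = False, M = True
Step 1: N ⊕ K = True XOR False = True
Step 2: True ⊕ M = True XOR True = False
XOR is true when an odd number of operands are true.

False


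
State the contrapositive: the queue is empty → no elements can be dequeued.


Original: If the queue is empty, then no elements can be dequeued
Contrapositive: If ¬Q, then ¬P
Negate Q: not (no elements can be dequeued)
Negate P: not (the queue is empty)

If not (no elements can be dequeued), then not (the queue is empty).


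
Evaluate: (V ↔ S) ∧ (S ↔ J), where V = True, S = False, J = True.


V = True, S = False, J = True
Step 1: V ↔ S is true when V and S have the same value. Result: False
Step 2: S ↔ J is true when S and J have the same value. Result: False
Step 3: False ∧ False = False

False


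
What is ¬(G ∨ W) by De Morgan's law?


De Morgan's law: ¬(P ∨ Q) ≡ ¬P ∧ ¬Q
¬(G ∨ W) = ¬G ∧ ¬W

¬G ∧ ¬W


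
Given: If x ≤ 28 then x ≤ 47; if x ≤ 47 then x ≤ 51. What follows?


Hypothetical syllogism: P → Q, Q → R ⊢ P → R
Premise 1: x ≤ 28 → x ≤ 47
Premise 2: x ≤ 47 → x ≤ 51
Chain the implications: the middle term (x ≤ 47) links the two.
Conclusion: If x ≤ 28, then x ≤ 51.

If x ≤ 28, then x ≤ 51.


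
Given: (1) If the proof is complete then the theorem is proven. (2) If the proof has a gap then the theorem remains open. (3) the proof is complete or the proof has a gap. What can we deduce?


Constructive dilemma: (P → Q) ∧ (R → S), P ∨ R ⊢ Q ∨ S
Premise 1: the proof is complete → the theorem is proven
Premise 2: the proof has a gap → the theorem remains open
Premise 3: the proof is complete ∨ the proof has a gap
Case 1: Assuming the proof is complete, then by Premise 1, the theorem is proven.
Case 2: Assuming the proof has a gap, then by Premise 2, the theorem remains open.
Since one of the proof is complete or the proof has a gap must hold, we get the theorem is proven or the theorem remains open.

The theorem is proven or the theorem remains open.


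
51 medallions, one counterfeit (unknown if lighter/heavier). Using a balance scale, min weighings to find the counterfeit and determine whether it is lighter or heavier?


Let n = 51. 102 possibilities (n medallions × lighter/heavier); each weighing has 3 outcomes.
Bound for k weighings: say the first weighing puts j medallions on each pan. If it tips, the 2j weighed medallions remain suspects (each with a known direction) and k-1 weighings give 3^(k-1) outcomes; 3^(k-1) is odd, so 2j ≤ 3^(k-1) - 1. If it balances, the n - 2j unweighed medallions remain with direction unknown: 2(n - 2j) ≤ 3^(k-1) - 1 by the same parity argument. Adding, n ≤ (3^(k-1) - 1) + (3^(k-1) - 1)/2 = (3^k - 3)/2, and the classical three-group strategy achieves this (3 medallions in 2 weighings, 12 in 3, 39 in 4, 120 in 5).
So we need the smallest k with (3^k - 3)/2 ≥ 51.
k = 4: (3^4 - 3)/2 = 39 < 51 ✗
k = 5: (3^5 - 3)/2 = 120 ≥ 51 ✓

5


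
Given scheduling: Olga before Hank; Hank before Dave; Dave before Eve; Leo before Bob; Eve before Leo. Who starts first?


Constraints: Olga before Hank; Hank before Dave; Dave before Eve; Leo before Bob; Eve before Leo
The first task can have nothing scheduled before it, so it must never appear on the right of a 'before'.
Tasks appearing after some 'before': Hank, Dave, Eve, Bob, Leo.
The only task not in that list is Olga → it is first.

Olga


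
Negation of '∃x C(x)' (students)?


Original: ∃x C(x)
Rule: ¬∀→∃, ¬∃→∀, negate predicate.
Negation: ∀x ¬C(x)

∀x ¬C(x)


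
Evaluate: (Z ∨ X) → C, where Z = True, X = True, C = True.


Z = True, X = True, C = True
Step 1: Z ∨ X = True OR True = True
Step 2: (True) → C: false only when antecedent=True and C=False.
Result: True

True


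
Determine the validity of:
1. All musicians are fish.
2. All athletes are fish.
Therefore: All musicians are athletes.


Premise 1: All musicians are fish.
Premise 2: All athletes are fish.
Conclusion: All musicians are athletes.
Fallacy: undistributed middle. fish is predicate in both.
Counterexample: musicians and athletes could be disjoint subsets of fish.

Invalid


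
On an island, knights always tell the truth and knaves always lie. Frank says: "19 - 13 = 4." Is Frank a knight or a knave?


Statement: "19 - 13 = 4."
Actual: 19 - 13 = 6
Claimed: 4
Statement is FALSE → Frank lies → Knave

Knave


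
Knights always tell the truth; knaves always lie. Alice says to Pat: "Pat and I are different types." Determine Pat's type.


Alice says: "Pat and I are different types."
Case 1: Alice is a Knight (truth-teller)
  Statement is true → they ARE different → Pat is a Knave
Case 2: Alice is a Knave (liar)
  Statement is false → they are NOT different → Pat is a Knave
In both cases, Pat is a Knave.

Knave


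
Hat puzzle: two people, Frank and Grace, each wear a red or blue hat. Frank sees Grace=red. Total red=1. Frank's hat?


Total red = 1, Grace = red
Red accounted for: 1
Remaining for Frank: 0
Frank's hat is blue.

blue


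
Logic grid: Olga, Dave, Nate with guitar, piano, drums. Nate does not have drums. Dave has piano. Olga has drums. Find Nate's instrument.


From clues:
  Dave → piano
  Olga → drums
By elimination, Nate gets the remaining.

guitar


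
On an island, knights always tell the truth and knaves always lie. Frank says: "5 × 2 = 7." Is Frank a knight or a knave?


Statement: "5 × 2 = 7."
Actual: 5 × 2 = 10
Claimed: 7
Statement is FALSE → Frank lies → Knave

Knave


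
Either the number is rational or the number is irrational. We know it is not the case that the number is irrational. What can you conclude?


Disjunctive syllogism: P ∨ Q, ¬P ⊢ Q
Disjunction: the number is rational ∨ the number is irrational
We know it is not the case that the number is irrational.
By disjunctive syllogism, the other disjunct must be true.

The number is rational


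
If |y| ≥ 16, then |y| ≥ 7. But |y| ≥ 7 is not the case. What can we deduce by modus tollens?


Modus tollens: P → Q, ¬Q ⊢ ¬P
P: |y| ≥ 16
Q: |y| ≥ 7
We have P → Q and Q is false.
By modus tollens, P must be false.

It is not the case that |y| ≥ 16


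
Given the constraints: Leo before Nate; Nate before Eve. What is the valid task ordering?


Constraints: Leo before Nate; Nate before Eve
Method: repeatedly schedule the remaining task that has no remaining task required before it.
  Step 1: remaining {Eve, Leo, Nate}; every task except Leo still has a predecessor pending → schedule Leo.
  Step 2: remaining {Eve, Nate}; every task except Nate still has a predecessor pending → schedule Nate.
  Step 3: only Eve remains → schedule Eve.
Resulting order:

Leo → Nate → Eve


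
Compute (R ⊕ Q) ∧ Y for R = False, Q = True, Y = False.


R = False, Q = True, Y = False
Step 1: R ⊕ Q = False XOR True = True
Step 2: True ∧ Y = True AND False = False
XOR true when exactly one of R,Q is true; then AND with Y.

False


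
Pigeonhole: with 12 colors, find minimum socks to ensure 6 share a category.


Pigeonhole: to guarantee k in one of n categories, need (k-1)×n + 1.
k = 6, n = 12
Minimum = (6-1) × 12 + 1 = 5 × 12 + 1

61


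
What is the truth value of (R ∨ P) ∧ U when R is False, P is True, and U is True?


R = False, P = True, U = True
Step 1: R ∨ P = False OR True = True
Step 2: True ∧ U = True AND True = True
OR is true when at least one operand is true; AND requires both.

True


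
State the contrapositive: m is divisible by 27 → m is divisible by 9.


Original: If m is divisible by 27, then m is divisible by 9
Contrapositive: If ¬Q, then ¬P
Negate Q: not (m is divisible by 9)
Negate P: not (m is divisible by 27)

If not (m is divisible by 9), then not (m is divisible by 27).


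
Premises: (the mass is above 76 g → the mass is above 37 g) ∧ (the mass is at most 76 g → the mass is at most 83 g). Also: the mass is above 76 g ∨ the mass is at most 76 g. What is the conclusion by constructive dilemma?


Constructive dilemma: (P → Q) ∧ (R → S), P ∨ R ⊢ Q ∨ S
Premise 1: the mass is above 76 g → the mass is above 37 g
Premise 2: the mass is at most 76 g → the mass is at most 83 g
Premise 3: the mass is above 76 g ∨ the mass is at most 76 g
Case 1: Assuming the mass is above 76 g, then by Premise 1, the mass is above 37 g.
Case 2: Assuming the mass is at most 76 g, then by Premise 2, the mass is at most 83 g.
Since one of the mass is above 76 g or the mass is at most 76 g must hold, we get the mass is above 37 g or the mass is at most 83 g.

The mass is above 37 g or the mass is at most 83 g.


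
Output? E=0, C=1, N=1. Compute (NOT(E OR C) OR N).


E OR C = 1
NOT(1) = 0
0 OR 1 = 1

1


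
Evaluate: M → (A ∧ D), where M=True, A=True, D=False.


M = True, A = True, D = False
Expression: M → (A ∧ D)
Step 1: A ∧ D = True AND False = False
Step 2: M → (False) = True → False = False

False


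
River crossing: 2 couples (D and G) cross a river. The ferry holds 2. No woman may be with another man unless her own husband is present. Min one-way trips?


Label couples D and G.
1. WD+WG → (far: WD,WG; near: HD,HG)
2. WD ←   (far: WG; near: HD,HG,WD)
3. HD+HG → (far: HD,HG,WG; near: WD)
4. HD ←   (far: HG,WG; near: HD,WD)  — HD returns, since WD is alone on near bank
5. HD+WD → (far: all four; near: empty)
Every state respects the constraint.
Minimum trips = 5

5


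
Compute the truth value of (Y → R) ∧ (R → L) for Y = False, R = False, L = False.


Y = False, R = False, L = False
Step 1: Y → R is false only when Y=True and R=False. Result: True
Step 2: R → L is false only when R=True and L=False. Result: True
Step 3: True ∧ True = True

True


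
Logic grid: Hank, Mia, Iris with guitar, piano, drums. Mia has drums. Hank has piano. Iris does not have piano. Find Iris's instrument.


From clues:
  Hank → piano
  Mia → drums
By elimination, Iris gets the remaining.

guitar


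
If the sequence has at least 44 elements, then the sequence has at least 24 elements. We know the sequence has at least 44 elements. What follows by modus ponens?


Modus ponens: P → Q, P ⊢ Q
P: the sequence has at least 44 elements
Q: the sequence has at least 24 elements
We have P → Q and P is true.
By modus ponens, Q must be true.

The sequence has at least 24 elements


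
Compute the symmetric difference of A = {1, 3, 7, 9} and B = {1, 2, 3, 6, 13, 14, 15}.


A = {1, 3, 7, 9}
B = {1, 2, 3, 6, 13, 14, 15}
Operation: symmetric difference
In A only: [7, 9], in B only: [2, 6, 13, 14, 15]

{2, 6, 7, 9, 13, 14, 15}


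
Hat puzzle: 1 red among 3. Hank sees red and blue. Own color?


Total red = 1, seen red = 1
Own red = 1 - 1 = 0
Hank's hat is blue.

blue


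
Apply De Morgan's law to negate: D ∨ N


De Morgan's law: ¬(P ∨ Q) ≡ ¬P ∧ ¬Q
¬(D ∨ N) = ¬D ∧ ¬N

¬D ∧ ¬N


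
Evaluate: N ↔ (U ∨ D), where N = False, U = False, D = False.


N = False, U = False, D = False
Step 1: U ∨ D = False OR False = False
Step 2: N ↔ (False): true when both sides have same truth value.
Result: False ↔ False = True

True


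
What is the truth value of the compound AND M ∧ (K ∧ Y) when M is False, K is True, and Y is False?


M = False, K = True, Y = False
Step 1: K ∧ Y = True AND False = False
Step 2: M ∧ False = False AND False = False
AND is true only when ALL operands are true.

False


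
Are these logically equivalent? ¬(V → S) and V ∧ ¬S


Expression 1: ¬(V → S)
Expression 2: V ∧ ¬S
Truth table (V S | Expr1 Expr2):
  T T |   F     F
  T F |   T     T
  F T |   F     F
  F F |   F     F
All 4 rows agree, so the expressions are logically equivalent.

Yes


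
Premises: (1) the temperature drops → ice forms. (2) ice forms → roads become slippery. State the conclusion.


Hypothetical syllogism: P → Q, Q → R ⊢ P → R
Premise 1: the temperature drops → ice forms
Premise 2: ice forms → roads become slippery
Chain the implications: the middle term (ice forms) links the two.
Conclusion: If the temperature drops, then roads become slippery.

If the temperature drops, then roads become slippery.


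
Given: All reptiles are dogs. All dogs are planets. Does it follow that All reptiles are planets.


Premise 1: All reptiles are dogs.
Premise 2: All dogs are planets.
Conclusion: All reptiles are planets.
Barbara syllogism (AAA-1): All A are B, All B are C → All A are C.
Middle term (dogs) distributed in premise 2.

Valid


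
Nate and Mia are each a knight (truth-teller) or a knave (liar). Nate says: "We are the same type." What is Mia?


Nate says: "We are the same type."
Case 1: Nate is a Knight (truth-teller)
  Statement is true → they ARE the same → Mia is also a Knight
Case 2: Nate is a Knave (liar)
  Statement is false → they are NOT the same → Mia is a Knight
In both cases, Mia is a Knight.

Knight


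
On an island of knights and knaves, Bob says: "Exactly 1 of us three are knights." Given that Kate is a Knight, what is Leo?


Bob claims exactly 1 knights among Bob, Kate, Leo.
Given: Kate is a Knight.

Case 1: Bob is a Knight (tells truth)
  Then exactly 1 of the three are knights.
  Counting Bob, Kate: 2 knight(s) so far. Need -1 more → impossible.
Case 2: Bob is a Knave (lies)
  Then the count is NOT 1.
  If Leo = Knave, count = 1 = 1 → claim would be true, contradicts lie.
  If Leo = Knight, count = 2 ≠ 1 → lie confirmed ✓

Leo is a Knight.

Knight


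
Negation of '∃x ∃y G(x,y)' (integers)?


Original: ∃x ∃y G(x,y)
Rule: ¬∀→∃, ¬∃→∀, negate predicate.
Negation: ∀x ∀y ¬G(x,y)

∀x ∀y ¬G(x,y)


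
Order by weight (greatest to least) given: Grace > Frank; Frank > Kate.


Constraints: Grace > Frank; Frank > Kate
Method: at each step, the next-highest is the one remaining person who never appears on the smaller side of a constraint between remaining people.
  Step 1: remaining {Kate, Grace, Frank}; on the smaller side: {Kate, Frank} → Grace is next (Grace > Frank).
  Step 2: remaining {Kate, Frank}; on the smaller side: {Kate} → Frank is next (Frank > Kate).
  Step 3: only Kate remains → lowest.
Final ranking (highest to lowest):

Grace > Frank > Kate


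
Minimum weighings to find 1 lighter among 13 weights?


Each weighing has 3 outcomes (left heavy / balance / right heavy), so k weighings distinguish at most 3^k cases; splitting into three near-equal groups achieves this.
Need 3^k ≥ 13: 3^2 = 9 < 13 ≤ 3^3 = 27
k = ⌈log₃(13)⌉ = 3

3


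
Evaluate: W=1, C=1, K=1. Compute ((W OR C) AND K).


W OR C = 1|1 = 1
1 AND 1 = 1

1


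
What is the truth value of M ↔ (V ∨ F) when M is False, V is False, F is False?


M = False, V = False, F = False
Step 1: V ∨ F = False OR False = False
Step 2: M ↔ (False): true when both sides have same truth value.
Result: False ↔ False = True

True


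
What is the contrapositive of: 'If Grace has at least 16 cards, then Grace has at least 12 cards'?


Original: If Grace has at least 16 cards, then Grace has at least 12 cards
Contrapositive: If ¬Q, then ¬P
Negate Q: not (Grace has at least 12 cards)
Negate P: not (Grace has at least 16 cards)

If not (Grace has at least 12 cards), then not (Grace has at least 16 cards).


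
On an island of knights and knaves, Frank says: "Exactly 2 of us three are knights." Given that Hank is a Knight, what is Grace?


Frank claims exactly 2 knights among Frank, Hank, Grace.
Given: Hank is a Knight.

Case 1: Frank is a Knight (tells truth)
  Then exactly 2 of the three are knights.
  Counting Frank, Hank: 2 knight(s) so far. Need 0 more → Grace = Knave.
Case 2: Frank is a Knave (lies)
  Then the count is NOT 2.
  If Grace = Knight, count = 2 = 2 → claim would be true, contradicts lie.
  If Grace = Knave, count = 1 ≠ 2 → lie confirmed ✓

Grace is a Knave.

Knave


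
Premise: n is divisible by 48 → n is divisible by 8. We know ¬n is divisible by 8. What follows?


Modus tollens: P → Q, ¬Q ⊢ ¬P
P: n is divisible by 48
Q: n is divisible by 8
We have P → Q and Q is false.
By modus tollens, P must be false.

It is not the case that n is divisible by 48


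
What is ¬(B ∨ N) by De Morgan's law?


De Morgan's law: ¬(P ∨ Q) ≡ ¬P ∧ ¬Q
¬(B ∨ N) = ¬B ∧ ¬N

¬B ∧ ¬N


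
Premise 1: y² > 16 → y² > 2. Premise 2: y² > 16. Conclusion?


Modus ponens: P → Q, P ⊢ Q
P: y² > 16
Q: y² > 2
We have P → Q and P is true.
By modus ponens, Q must be true.

y² > 2


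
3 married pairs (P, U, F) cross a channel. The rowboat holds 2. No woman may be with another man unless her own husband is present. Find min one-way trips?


Label couples P, U, F (H = husband, W = wife).
Counting alone: 6 people, the rowboat carries 2 and someone must bring it back, so each round trip nets at most +1 on the far side until the last crossing → at least 9 trips. The jealousy constraint makes 9 impossible; the shortest valid schedule has 11:
1. WP+WU →  (far: WP,WU; near: HP,HU,HF,WF)
2. WP ←       (far: WU; near: HP,HU,HF,WP,WF)
3. WP+WF →  (far: WP,WU,WF; near: HP,HU,HF)
4. WP ←       (far: WU,WF; near: HP,HU,HF,WP)
5. HU+HF →  (far: HU,WU,HF,WF; near: HP,WP)
6. HU+WU ←  (far: HF,WF; near: HP,WP,HU,WU)
7. HP+HU →  (far: HP,HU,HF,WF; near: WP,WU)
8. WF ←       (far: HP,HU,HF; near: WP,WU,WF)
9. WP+WU →  (far: HP,WP,HU,WU,HF; near: WF)
10. HF ←      (far: HP,WP,HU,WU; near: HF,WF)
11. HF+WF → (far: all six; near: empty)
In every state each wife is either with her husband or with no other man.
Minimum trips = 11

11


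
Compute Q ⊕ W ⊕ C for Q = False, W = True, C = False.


Q = False, W = True, C = False
Step 1: Q ⊕ W = False XOR True = True
Step 2: True ⊕ C = True XOR False = True
XOR is true when an odd number of operands are true.

True


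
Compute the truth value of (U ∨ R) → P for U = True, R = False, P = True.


U = True, R = False, P = True
Step 1: U ∨ R = True OR False = True
Step 2: (True) → P: false only when antecedent=True and P=False.
Result: True

True


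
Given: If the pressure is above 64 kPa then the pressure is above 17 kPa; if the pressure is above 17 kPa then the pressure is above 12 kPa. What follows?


Hypothetical syllogism: P → Q, Q → R ⊢ P → R
Premise 1: the pressure is above 64 kPa → the pressure is above 17 kPa
Premise 2: the pressure is above 17 kPa → the pressure is above 12 kPa
Chain the implications: the middle term (the pressure is above 17 kPa) links the two.
Conclusion: If the pressure is above 64 kPa, then the pressure is above 12 kPa.

If the pressure is above 64 kPa, then the pressure is above 12 kPa.


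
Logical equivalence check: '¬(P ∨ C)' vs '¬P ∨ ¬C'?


Expression 1: ¬(P ∨ C)
Expression 2: ¬P ∨ ¬C
Truth table (P C | Expr1 Expr2):
  T T |   F     F
  T F |   F     T   ← differ
  F T |   F     T   ← differ
  F F |   T     T
Counterexample: P=T, C=F gives Expr1 = F but Expr2 = T, so the expressions are NOT logically equivalent.

No


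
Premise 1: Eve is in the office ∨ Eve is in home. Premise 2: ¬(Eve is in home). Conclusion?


Disjunctive syllogism: P ∨ Q, ¬P ⊢ Q
Disjunction: Eve is in the office ∨ Eve is in home
We know it is not the case that Eve is in home.
By disjunctive syllogism, the other disjunct must be true.

Eve is in the office


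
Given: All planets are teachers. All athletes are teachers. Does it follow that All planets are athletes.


Premise 1: All planets are teachers.
Premise 2: All athletes are teachers.
Conclusion: All planets are athletes.
Fallacy: undistributed middle. teachers is predicate in both.
Counterexample: planets and athletes could be disjoint subsets of teachers.

Invalid


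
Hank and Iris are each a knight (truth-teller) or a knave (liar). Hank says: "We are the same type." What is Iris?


Hank says: "We are the same type."
Case 1: Hank is a Knight (truth-teller)
  Statement is true → they ARE the same → Iris is also a Knight
Case 2: Hank is a Knave (liar)
  Statement is false → they are NOT the same → Iris is a Knight
In both cases, Iris is a Knight.

Knight


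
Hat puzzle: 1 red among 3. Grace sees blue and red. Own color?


Total red = 1, seen red = 1
Own red = 1 - 1 = 0
Grace's hat is blue.

blue


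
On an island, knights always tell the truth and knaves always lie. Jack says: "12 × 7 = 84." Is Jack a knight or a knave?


Statement: "12 × 7 = 84."
Actual: 12 × 7 = 84
Claimed: 84
Statement is TRUE → Jack tells the truth → Knight

Knight


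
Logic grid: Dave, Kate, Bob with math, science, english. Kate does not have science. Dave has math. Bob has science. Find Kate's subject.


From clues:
  Bob → science
  Dave → math
By elimination, Kate gets the remaining.

english


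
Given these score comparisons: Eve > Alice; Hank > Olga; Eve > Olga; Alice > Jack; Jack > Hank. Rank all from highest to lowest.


Constraints: Eve > Alice; Hank > Olga; Eve > Olga; Alice > Jack; Jack > Hank
Method: at each step, the next-highest is the one remaining person who never appears on the smaller side of a constraint between remaining people.
  Step 1: remaining {Eve, Jack, Hank, Alice, Olga}; on the smaller side: {Jack, Hank, Alice, Olga} → Eve is next (Eve > Alice; Eve > Olga).
  Step 2: remaining {Jack, Hank, Alice, Olga}; on the smaller side: {Jack, Hank, Olga} → Alice is next (Alice > Jack).
  Step 3: remaining {Jack, Hank, Olga}; on the smaller side: {Hank, Olga} → Jack is next (Jack > Hank).
  Step 4: remaining {Hank, Olga}; on the smaller side: {Olga} → Hank is next (Hank > Olga).
  Step 5: only Olga remains → lowest.
Final ranking (highest to lowest):

Eve > Alice > Jack > Hank > Olga


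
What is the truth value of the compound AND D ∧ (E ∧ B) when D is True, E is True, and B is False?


D = True, E = True, B = False
Step 1: E ∧ B = True AND False = False
Step 2: D ∧ False = True AND False = False
AND is true only when ALL operands are true.

False


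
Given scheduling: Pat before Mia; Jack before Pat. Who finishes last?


Constraints: Pat before Mia; Jack before Pat
The last task can have nothing scheduled after it, so it must never appear on the left of a 'before'.
Tasks appearing before some other task: Pat, Jack.
The only task not in that list is Mia → it is last.

Mia


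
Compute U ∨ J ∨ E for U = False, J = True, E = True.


U = False, J = True, E = True
Step 1: U ∨ J = False OR True = True
Step 2: True ∨ E = True OR True = True
OR is true when at least one operand is true.

True


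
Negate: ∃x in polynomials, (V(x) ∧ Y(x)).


Original: ∃x (V(x) ∧ Y(x))
Rule: ¬∀→∃, ¬∃→∀, negate predicate.
Negation: ∀x (¬V(x) ∨ ¬Y(x))

∀x (¬V(x) ∨ ¬Y(x))


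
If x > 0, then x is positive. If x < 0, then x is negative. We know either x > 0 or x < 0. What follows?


Constructive dilemma: (P → Q) ∧ (R → S), P ∨ R ⊢ Q ∨ S
Premise 1: x > 0 → x is positive
Premise 2: x < 0 → x is negative
Premise 3: x > 0 ∨ x < 0
Case 1: Assuming x > 0, then by Premise 1, x is positive.
Case 2: Assuming x < 0, then by Premise 2, x is negative.
Since one of x > 0 or x < 0 must hold, we get x is positive or x is negative.

x is positive or x is negative.


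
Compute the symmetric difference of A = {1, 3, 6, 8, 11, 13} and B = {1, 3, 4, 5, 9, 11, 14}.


A = {1, 3, 6, 8, 11, 13}
B = {1, 3, 4, 5, 9, 11, 14}
Operation: symmetric difference
In A only: [6, 8, 13], in B only: [4, 5, 9, 14]

{4, 5, 6, 8, 9, 13, 14}


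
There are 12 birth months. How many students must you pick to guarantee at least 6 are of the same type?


Pigeonhole: to guarantee k in one of n categories, need (k-1)×n + 1.
k = 6, n = 12
Minimum = (6-1) × 12 + 1 = 5 × 12 + 1

61


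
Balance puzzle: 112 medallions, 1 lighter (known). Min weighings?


Each weighing has 3 outcomes (left heavy / balance / right heavy), so k weighings distinguish at most 3^k cases; splitting into three near-equal groups achieves this.
Need 3^k ≥ 112: 3^4 = 81 < 112 ≤ 3^5 = 243
k = ⌈log₃(112)⌉ = 5

5


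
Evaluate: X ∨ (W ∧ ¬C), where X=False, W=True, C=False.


X = False, W = True, C = False
Expression: X ∨ (W ∧ ¬C)
Step 1: ¬C = NOT False = True
Step 2: W ∧ ¬C = True AND True = True
Step 3: X ∨ (True) = False OR True = True

True


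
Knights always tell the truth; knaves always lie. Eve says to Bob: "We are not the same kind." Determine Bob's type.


Eve says: "We are not the same kind."
Case 1: Eve is a Knight (truth-teller)
  Statement is true → they ARE different → Bob is a Knave
Case 2: Eve is a Knave (liar)
  Statement is false → they are NOT different → Bob is a Knave
In both cases, Bob is a Knave.

Knave


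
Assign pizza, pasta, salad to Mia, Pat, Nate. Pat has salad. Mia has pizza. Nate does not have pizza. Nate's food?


From clues:
  Mia → pizza
  Pat → salad
By elimination, Nate gets the remaining.

pasta


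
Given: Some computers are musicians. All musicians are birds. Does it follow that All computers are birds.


Premise 1: Some computers are musicians.
Premise 2: All musicians are birds.
Conclusion: All computers are birds.
Fallacy: illicit minor. The minor term (computers) is distributed in the conclusion ('All computers ...') but undistributed in its premise ('Some computers are musicians' doesn't cover all computers).
Only 'Some computers are birds' follows, not 'All'.

Invalid


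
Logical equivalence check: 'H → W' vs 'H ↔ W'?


Expression 1: H → W
Expression 2: H ↔ W
Truth table (H W | Expr1 Expr2):
  T T |   T     T
  T F |   F     F
  F T |   T     F   ← differ
  F F |   T     T
Counterexample: H=F, W=T gives Expr1 = T but Expr2 = F, so the expressions are NOT logically equivalent.

No


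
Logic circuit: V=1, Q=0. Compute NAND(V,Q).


V AND Q = 0
NOT(0) = 1

1


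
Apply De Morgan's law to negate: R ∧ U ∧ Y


De Morgan's law: ¬(P ∧ Q ∧ R) ≡ ¬P ∨ ¬Q ∨ ¬R
¬(R ∧ U ∧ Y) = ¬R ∨ ¬U ∨ ¬Y

¬R ∨ ¬U ∨ ¬Y


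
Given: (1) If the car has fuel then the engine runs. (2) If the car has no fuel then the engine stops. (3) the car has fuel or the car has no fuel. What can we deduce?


Constructive dilemma: (P → Q) ∧ (R → S), P ∨ R ⊢ Q ∨ S
Premise 1: the car has fuel → the engine runs
Premise 2: the car has no fuel → the engine stops
Premise 3: the car has fuel ∨ the car has no fuel
Case 1: Assuming the car has fuel, then by Premise 1, the engine runs.
Case 2: Assuming the car has no fuel, then by Premise 2, the engine stops.
Since one of the car has fuel or the car has no fuel must hold, we get the engine runs or the engine stops.

The engine runs or the engine stops.


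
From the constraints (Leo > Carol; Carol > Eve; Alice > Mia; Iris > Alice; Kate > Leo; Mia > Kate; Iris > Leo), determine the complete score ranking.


Constraints: Leo > Carol; Carol > Eve; Alice > Mia; Iris > Alice; Kate > Leo; Mia > Kate; Iris > Leo
Method: at each step, the next-highest is the one remaining person who never appears on the smaller side of a constraint between remaining people.
  Step 1: remaining {Iris, Kate, Alice, Eve, Leo, Mia, Carol}; on the smaller side: {Kate, Alice, Eve, Leo, Mia, Carol} → Iris is next (Iris > Alice; Iris > Leo).
  Step 2: remaining {Kate, Alice, Eve, Leo, Mia, Carol}; on the smaller side: {Kate, Eve, Leo, Mia, Carol} → Alice is next (Alice > Mia).
  Step 3: remaining {Kate, Eve, Leo, Mia, Carol}; on the smaller side: {Kate, Eve, Leo, Carol} → Mia is next (Mia > Kate).
  Step 4: remaining {Kate, Eve, Leo, Carol}; on the smaller side: {Eve, Leo, Carol} → Kate is next (Kate > Leo).
  Step 5: remaining {Eve, Leo, Carol}; on the smaller side: {Eve, Carol} → Leo is next (Leo > Carol).
  Step 6: remaining {Eve, Carol}; on the smaller side: {Eve} → Carol is next (Carol > Eve).
  Step 7: only Eve remains → lowest.
Final ranking (highest to lowest):

Iris > Alice > Mia > Kate > Leo > Carol > Eve


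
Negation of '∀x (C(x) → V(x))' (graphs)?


Original: ∀x (C(x) → V(x))
Rule: ¬∀→∃, ¬∃→∀, negate predicate.
Negation: ∃x (C(x) ∧ ¬V(x))

∃x (C(x) ∧ ¬V(x))


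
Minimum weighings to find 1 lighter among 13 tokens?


Each weighing has 3 outcomes (left heavy / balance / right heavy), so k weighings distinguish at most 3^k cases; splitting into three near-equal groups achieves this.
Need 3^k ≥ 13: 3^2 = 9 < 13 ≤ 3^3 = 27
k = ⌈log₃(13)⌉ = 3

3


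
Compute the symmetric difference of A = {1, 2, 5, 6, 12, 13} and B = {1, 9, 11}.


A = {1, 2, 5, 6, 12, 13}
B = {1, 9, 11}
Operation: symmetric difference
In A only: [2, 5, 6, 12, 13], in B only: [9, 11]

{2, 5, 6, 9, 11, 12, 13}


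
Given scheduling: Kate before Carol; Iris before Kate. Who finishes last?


Constraints: Kate before Carol; Iris before Kate
The last task can have nothing scheduled after it, so it must never appear on the left of a 'before'.
Tasks appearing before some other task: Kate, Iris.
The only task not in that list is Carol → it is last.

Carol


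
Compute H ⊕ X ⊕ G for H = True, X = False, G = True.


H = True, X = False, G = True
Step 1: H ⊕ X = True XOR False = True
Step 2: True ⊕ G = True XOR True = False
XOR is true when an odd number of operands are true.

False


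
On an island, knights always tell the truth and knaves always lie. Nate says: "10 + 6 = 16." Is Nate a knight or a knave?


Statement: "10 + 6 = 16."
Actual: 10 + 6 = 16
Claimed: 16
Statement is TRUE → Nate tells the truth → Knight

Knight


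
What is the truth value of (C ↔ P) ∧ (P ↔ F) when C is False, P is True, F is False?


C = False, P = True, F = False
Step 1: C ↔ P is true when C and P have the same value. Result: False
Step 2: P ↔ F is true when P and F have the same value. Result: False
Step 3: False ∧ False = False

False


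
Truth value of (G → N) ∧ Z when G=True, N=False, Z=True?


G = True, N = False, Z = True
Expression: (G → N) ∧ Z
Step 1: G → N = True → False (false only if G=True, N=False) = False
Step 2: (False) ∧ Z = False AND True = False

False


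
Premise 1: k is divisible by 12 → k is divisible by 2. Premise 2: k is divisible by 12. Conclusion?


Modus ponens: P → Q, P ⊢ Q
P: k is divisible by 12
Q: k is divisible by 2
We have P → Q and P is true.
By modus ponens, Q must be true.

k is divisible by 2


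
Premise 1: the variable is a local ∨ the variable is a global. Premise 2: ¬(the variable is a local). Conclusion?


Disjunctive syllogism: P ∨ Q, ¬P ⊢ Q
Disjunction: the variable is a local ∨ the variable is a global
We know it is not the case that the variable is a local.
By disjunctive syllogism, the other disjunct must be true.

The variable is a global


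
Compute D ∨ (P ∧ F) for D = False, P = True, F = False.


D = False, P = True, F = False
Step 1: P ∧ F = True AND False = False
Step 2: D ∨ False = False OR False = False
AND evaluated first (higher precedence); then OR applied.

False


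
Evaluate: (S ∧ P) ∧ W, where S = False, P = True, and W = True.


S = False, P = True, W = True
Step 1: S ∧ P = False AND True = False
Step 2: False ∧ W = False AND True = False
AND is true only when ALL operands are true.

False


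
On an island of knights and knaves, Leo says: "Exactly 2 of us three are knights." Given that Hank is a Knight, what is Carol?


Leo claims exactly 2 knights among Leo, Hank, Carol.
Given: Hank is a Knight.

Case 1: Leo is a Knight (tells truth)
  Then exactly 2 of the three are knights.
  Counting Leo, Hank: 2 knight(s) so far. Need 0 more → Carol = Knave.
Case 2: Leo is a Knave (lies)
  Then the count is NOT 2.
  If Carol = Knight, count = 2 = 2 → claim would be true, contradicts lie.
  If Carol = Knave, count = 1 ≠ 2 → lie confirmed ✓

Carol is a Knave.

Knave
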